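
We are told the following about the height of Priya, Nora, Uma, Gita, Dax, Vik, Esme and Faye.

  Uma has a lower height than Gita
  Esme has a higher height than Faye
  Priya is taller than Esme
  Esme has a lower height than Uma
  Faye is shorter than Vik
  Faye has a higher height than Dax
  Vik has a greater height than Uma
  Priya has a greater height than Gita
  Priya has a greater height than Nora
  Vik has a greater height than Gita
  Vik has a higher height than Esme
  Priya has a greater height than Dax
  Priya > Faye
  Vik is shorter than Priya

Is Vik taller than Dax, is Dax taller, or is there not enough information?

Vik

Link the given pairs in sequence: Dax < Faye; Faye < Esme; Esme < Uma; Uma < Gita; Gita < Vik.
Together: Dax < Faye < Esme < Uma < Gita < Vik.
So Vik is taller.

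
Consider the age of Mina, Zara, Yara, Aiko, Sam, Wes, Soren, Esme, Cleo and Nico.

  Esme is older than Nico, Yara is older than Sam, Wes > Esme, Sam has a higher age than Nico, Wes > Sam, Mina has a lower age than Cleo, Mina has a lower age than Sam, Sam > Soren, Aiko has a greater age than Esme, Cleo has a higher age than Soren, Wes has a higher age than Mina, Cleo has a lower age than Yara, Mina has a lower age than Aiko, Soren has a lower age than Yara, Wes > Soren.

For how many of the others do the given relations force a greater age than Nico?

Directly above Nico: Esme, Sam.
One step further: Aiko, Wes, Yara (5 so far).
No other element is forced above Nico by the given relations, so the count is 5.

5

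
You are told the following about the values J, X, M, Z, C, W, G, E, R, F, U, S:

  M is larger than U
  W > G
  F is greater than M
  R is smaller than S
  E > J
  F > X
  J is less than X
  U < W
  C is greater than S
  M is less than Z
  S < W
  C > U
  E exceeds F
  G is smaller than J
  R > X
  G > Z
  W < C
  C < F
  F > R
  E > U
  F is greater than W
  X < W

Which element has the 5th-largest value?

S

Piecing the relations together gives one ordering: U < M < Z < G < J < X < R < S < W < C < F < E.
Counting 5 from the largest end gives S.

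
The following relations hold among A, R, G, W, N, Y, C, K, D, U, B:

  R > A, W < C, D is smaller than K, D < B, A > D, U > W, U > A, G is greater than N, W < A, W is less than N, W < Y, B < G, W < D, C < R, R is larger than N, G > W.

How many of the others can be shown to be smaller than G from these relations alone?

4

Directly below G: W, B, N.
One step further: D (4 so far).
Nothing else is reachable below G; 4 in all.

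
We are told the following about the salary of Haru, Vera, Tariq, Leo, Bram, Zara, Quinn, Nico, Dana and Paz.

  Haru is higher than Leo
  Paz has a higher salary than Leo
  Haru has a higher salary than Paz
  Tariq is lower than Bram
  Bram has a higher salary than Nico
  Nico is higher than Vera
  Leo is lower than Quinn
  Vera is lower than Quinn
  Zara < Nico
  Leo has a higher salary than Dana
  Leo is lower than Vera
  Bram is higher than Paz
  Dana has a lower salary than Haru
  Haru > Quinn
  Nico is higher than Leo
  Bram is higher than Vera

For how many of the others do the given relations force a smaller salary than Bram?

7

Directly below Bram: Vera, Paz, Nico, Tariq.
One step further: Leo, Zara (6 so far).
One step further: Dana (7 so far).
No other element is forced below Bram by the given relations, so the count is 7.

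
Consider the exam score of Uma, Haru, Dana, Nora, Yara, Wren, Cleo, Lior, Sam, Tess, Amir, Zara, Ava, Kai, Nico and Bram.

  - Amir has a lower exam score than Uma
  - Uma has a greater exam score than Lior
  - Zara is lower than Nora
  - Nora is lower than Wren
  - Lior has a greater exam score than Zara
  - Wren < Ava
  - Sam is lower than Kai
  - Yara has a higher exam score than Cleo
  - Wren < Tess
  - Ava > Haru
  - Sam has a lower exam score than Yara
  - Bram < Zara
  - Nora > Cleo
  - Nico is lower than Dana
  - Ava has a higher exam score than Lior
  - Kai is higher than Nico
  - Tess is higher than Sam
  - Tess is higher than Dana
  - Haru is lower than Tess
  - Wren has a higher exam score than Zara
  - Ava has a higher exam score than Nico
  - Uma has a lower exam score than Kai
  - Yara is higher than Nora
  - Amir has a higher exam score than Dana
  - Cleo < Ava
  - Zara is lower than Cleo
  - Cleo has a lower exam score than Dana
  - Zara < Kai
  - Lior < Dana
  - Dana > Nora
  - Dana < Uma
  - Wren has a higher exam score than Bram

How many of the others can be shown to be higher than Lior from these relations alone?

6

The elements the relations force above Lior are Dana, Amir, Ava, Tess, Uma, Kai — no chain reaches any other.
That is 6.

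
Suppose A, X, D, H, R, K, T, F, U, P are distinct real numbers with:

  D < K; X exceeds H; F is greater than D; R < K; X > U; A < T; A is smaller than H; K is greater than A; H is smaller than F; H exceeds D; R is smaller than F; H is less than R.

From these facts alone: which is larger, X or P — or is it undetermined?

undetermined

Following every chain through P: nothing is chained to P.
X is not reached, and no chain runs the other way from X to P.
So the given relations leave the order of P and X undetermined.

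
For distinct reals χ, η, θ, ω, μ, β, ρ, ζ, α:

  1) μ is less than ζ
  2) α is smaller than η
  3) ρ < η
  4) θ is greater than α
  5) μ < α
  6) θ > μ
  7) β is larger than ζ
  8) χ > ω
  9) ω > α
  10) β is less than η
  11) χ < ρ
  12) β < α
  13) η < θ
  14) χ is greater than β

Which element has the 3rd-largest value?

ρ

The consecutive relations fix a unique order: μ < ζ < β < α < ω < χ < ρ < η < θ.
Counting 3 from the largest end gives ρ.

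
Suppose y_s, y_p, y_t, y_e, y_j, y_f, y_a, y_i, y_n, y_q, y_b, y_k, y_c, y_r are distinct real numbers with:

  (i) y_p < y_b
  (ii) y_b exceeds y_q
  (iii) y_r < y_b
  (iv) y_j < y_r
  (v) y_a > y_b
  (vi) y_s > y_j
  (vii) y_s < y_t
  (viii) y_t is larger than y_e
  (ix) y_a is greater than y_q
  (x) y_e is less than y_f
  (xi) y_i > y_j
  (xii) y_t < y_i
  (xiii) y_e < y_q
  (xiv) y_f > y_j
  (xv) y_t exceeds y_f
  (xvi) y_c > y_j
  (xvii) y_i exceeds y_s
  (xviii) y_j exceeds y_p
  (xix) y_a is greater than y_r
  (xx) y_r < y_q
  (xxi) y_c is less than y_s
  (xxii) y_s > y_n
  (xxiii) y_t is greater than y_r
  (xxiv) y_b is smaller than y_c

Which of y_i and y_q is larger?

Link the given pairs in sequence: y_q < y_b; y_b < y_c; y_c < y_s; y_s < y_t; y_t < y_i.
Chaining these gives y_q < y_b < y_c < y_s < y_t < y_i.
So y_q < y_i; y_i is the larger of the two.

y_i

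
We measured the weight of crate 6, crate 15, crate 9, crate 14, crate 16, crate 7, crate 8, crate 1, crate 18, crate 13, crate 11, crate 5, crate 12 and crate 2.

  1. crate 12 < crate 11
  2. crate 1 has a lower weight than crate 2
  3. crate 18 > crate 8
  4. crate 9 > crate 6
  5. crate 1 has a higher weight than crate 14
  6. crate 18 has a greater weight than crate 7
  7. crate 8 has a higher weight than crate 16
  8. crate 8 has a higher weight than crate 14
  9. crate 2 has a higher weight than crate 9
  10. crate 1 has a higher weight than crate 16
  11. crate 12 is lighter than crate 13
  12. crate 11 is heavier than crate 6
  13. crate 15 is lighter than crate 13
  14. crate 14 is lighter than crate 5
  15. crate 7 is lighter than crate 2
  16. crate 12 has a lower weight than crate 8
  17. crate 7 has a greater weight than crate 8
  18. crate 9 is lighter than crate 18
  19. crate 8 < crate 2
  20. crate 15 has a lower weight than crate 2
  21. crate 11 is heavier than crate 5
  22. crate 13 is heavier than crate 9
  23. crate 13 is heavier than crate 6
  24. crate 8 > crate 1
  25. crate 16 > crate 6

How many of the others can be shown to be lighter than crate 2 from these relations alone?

9

From crate 2 the given relations immediately reach crate 15, crate 9, crate 1, crate 8, crate 7.
From those, crate 14, crate 6, crate 12, crate 16 — 9 in total.
No other element is forced below crate 2 by the given relations, so the count is 9.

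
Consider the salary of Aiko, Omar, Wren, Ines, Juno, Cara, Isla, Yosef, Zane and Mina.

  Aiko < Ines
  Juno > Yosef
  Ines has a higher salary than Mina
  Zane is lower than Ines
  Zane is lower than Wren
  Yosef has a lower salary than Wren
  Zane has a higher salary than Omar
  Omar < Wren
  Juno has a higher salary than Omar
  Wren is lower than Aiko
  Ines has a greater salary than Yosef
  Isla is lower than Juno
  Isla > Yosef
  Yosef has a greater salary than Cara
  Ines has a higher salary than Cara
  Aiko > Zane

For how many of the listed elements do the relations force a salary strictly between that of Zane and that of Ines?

Chaining upward from Zane reaches: Wren, Aiko.
Chaining downward from Ines reaches: Omar, Cara, Yosef, Mina, Wren, Aiko.
Strictly between Zane and Ines are those in both lists: Wren, Aiko — 2 elements.

2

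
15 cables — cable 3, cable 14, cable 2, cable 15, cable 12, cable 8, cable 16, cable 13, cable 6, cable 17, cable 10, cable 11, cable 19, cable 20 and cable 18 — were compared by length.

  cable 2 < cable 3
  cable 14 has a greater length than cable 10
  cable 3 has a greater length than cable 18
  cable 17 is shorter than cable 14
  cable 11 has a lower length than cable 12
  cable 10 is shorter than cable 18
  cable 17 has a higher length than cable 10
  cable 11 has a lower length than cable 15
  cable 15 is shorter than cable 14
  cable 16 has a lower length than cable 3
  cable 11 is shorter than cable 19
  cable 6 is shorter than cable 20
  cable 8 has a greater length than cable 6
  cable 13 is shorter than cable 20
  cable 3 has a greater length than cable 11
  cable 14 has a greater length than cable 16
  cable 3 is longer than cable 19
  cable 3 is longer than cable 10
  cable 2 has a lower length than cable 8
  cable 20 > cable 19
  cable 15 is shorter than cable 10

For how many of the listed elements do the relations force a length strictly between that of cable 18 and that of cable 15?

1

The relations place cable 15 below cable 18. An element lies strictly between them when it is forced above cable 15 and also forced below cable 18.
Above cable 15: {cable 10, cable 17, cable 14, cable 3}. Below cable 18: {cable 11, cable 10}.
Intersection: {cable 10} — 1.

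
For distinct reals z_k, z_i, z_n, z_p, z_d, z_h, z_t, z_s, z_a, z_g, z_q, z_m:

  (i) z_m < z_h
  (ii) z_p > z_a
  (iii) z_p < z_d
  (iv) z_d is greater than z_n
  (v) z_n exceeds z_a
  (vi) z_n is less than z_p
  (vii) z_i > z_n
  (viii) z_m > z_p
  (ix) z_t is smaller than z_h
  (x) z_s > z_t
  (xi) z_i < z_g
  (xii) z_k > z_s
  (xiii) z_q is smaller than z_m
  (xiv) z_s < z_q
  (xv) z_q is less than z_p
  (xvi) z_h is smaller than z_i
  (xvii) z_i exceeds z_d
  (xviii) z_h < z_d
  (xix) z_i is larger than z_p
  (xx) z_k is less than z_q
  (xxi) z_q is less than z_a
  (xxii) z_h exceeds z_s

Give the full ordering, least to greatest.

z_t < z_s < z_k < z_q < z_a < z_n < z_p < z_m < z_h < z_d < z_i < z_g

The consecutive links are each given: z_t < z_s; z_s < z_k; z_k < z_q; z_q < z_a; z_a < z_n; z_n < z_p; z_p < z_m; z_m < z_h; z_h < z_d; z_d < z_i; z_i < z_g.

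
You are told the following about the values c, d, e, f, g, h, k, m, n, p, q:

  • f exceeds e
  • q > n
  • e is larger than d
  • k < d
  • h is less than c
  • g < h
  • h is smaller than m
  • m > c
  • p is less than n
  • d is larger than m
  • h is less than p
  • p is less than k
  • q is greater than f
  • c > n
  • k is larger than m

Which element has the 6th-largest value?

Piecing the relations together gives one ordering: g < h < p < n < c < m < k < d < e < f < q.
Counting 6 from the largest end gives m.

m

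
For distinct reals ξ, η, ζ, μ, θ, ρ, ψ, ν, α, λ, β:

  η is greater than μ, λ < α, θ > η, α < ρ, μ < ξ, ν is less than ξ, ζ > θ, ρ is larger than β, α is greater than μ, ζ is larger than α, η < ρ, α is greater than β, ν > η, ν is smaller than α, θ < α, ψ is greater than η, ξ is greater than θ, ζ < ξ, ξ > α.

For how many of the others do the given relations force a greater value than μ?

8

The elements the relations force above μ are η, θ, ν, α, ζ, ρ, ψ, ξ — no chain reaches any other.
That is 8.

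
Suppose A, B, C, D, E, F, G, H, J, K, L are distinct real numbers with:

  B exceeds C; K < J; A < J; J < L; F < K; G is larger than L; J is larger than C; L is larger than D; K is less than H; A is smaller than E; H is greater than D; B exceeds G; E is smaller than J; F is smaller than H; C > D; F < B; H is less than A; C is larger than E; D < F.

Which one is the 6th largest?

E

Chaining the given pairs: D < F < K < H < A < E < C < J < L < G < B.
The 6th largest is E.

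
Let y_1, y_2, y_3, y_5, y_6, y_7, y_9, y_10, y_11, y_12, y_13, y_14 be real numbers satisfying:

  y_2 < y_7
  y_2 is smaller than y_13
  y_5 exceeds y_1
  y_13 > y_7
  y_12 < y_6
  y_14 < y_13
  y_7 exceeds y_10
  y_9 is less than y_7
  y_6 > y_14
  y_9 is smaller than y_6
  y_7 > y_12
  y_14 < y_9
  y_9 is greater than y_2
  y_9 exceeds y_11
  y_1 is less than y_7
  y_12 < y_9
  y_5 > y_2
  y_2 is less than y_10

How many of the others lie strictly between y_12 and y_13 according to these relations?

Chaining upward from y_12 reaches: y_9, y_6, y_7.
Chaining downward from y_13 reaches: y_14, y_11, y_1, y_2, y_9, y_10, y_7.
Strictly between y_12 and y_13 are those in both lists: y_9, y_7 — 2 elements.

2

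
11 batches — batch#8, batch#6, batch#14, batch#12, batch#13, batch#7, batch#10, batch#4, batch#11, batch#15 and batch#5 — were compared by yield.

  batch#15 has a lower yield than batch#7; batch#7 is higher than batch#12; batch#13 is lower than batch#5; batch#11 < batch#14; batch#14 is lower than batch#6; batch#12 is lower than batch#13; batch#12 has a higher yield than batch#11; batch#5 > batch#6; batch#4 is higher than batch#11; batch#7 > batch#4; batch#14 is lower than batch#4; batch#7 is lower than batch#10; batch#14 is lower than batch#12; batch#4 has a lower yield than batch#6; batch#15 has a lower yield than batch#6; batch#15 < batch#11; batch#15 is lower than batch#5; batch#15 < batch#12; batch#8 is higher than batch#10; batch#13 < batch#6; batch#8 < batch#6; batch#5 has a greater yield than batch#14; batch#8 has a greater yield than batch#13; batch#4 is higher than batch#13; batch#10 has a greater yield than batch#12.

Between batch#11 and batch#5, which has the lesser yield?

batch#11

batch#11 < batch#14 < batch#12 < batch#13 < batch#4 < batch#7 < batch#10 < batch#8 < batch#6 < batch#5, by transitivity through batch#14, batch#12, batch#13, batch#4, batch#7, batch#10, batch#8, batch#6.
So batch#11 < batch#5; batch#11 is the lower of the two.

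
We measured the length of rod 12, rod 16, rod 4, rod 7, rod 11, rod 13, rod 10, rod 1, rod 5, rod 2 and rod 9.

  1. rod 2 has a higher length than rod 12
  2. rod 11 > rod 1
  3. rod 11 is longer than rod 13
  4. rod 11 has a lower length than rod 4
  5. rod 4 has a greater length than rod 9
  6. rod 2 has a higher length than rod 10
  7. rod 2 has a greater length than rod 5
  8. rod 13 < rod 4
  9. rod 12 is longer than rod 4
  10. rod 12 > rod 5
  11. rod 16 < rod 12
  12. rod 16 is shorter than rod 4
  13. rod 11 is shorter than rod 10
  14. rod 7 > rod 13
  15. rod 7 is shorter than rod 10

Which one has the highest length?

Chaining downward from rod 2: directly below it, rod 5, rod 12, rod 10; then rod 7, rod 11, rod 16, rod 4; then rod 13, rod 1, rod 9.
That covers every other element, and nothing is given above rod 2, so rod 2 is the highest length.

rod 2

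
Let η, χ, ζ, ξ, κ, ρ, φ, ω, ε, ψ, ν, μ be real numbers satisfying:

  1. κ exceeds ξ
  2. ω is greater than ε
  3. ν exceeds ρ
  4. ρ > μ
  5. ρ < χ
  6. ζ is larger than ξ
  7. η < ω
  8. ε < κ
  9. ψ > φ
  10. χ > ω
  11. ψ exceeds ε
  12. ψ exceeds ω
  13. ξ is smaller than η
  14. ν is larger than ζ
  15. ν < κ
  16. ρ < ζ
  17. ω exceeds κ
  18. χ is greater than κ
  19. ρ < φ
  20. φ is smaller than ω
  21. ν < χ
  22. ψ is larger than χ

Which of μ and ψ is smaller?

μ

μ < ρ < ν < κ < ω < ψ, by transitivity through ρ, ν, κ, ω.
So μ < ψ; μ is the smaller of the two.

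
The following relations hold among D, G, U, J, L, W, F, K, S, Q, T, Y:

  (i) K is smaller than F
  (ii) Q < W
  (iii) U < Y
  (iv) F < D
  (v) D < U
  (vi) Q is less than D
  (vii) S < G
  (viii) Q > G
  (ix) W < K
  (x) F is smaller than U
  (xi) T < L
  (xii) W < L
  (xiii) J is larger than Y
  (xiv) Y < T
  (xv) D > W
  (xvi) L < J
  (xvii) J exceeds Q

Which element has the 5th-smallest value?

Chaining the given pairs: S < G < Q < W < K < F < D < U < Y < T < L < J.
Counting 5 from the smallest end gives K.

K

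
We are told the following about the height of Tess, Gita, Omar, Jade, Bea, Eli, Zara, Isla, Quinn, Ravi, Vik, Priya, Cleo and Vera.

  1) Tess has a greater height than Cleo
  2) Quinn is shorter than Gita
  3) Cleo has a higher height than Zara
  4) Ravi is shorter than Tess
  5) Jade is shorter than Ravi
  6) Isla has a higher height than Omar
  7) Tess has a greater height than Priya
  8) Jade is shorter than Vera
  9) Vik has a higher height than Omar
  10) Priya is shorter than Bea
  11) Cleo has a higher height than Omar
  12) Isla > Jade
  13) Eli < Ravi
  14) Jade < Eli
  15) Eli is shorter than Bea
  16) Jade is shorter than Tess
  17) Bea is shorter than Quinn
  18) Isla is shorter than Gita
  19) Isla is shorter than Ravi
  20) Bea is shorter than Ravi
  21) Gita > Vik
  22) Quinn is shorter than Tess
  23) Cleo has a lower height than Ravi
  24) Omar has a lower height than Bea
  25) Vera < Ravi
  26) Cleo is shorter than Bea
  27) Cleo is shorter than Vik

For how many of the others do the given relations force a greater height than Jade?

The elements the relations force above Jade are Eli, Vera, Bea, Isla, Ravi, Quinn, Tess, Gita — no chain reaches any other.
That is 8.

8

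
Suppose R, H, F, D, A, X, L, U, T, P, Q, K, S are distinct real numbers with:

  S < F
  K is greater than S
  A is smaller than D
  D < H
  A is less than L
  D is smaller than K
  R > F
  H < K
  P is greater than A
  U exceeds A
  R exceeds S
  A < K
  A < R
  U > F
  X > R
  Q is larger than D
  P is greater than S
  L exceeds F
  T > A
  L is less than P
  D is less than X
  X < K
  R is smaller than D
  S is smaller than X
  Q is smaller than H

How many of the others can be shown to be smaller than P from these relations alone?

4

Directly below P: S, A, L.
One step further: F (4 so far).
No other element is forced below P by the given relations, so the count is 4.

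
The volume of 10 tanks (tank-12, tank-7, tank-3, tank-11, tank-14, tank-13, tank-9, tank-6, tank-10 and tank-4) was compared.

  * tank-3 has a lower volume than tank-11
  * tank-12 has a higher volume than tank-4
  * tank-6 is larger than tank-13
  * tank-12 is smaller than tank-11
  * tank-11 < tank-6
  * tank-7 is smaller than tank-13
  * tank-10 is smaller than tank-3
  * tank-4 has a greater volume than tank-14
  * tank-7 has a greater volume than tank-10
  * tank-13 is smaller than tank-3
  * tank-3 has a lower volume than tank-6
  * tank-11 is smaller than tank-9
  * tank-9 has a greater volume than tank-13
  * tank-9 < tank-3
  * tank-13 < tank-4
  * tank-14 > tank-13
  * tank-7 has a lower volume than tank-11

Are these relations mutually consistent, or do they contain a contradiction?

We have tank-3 < tank-11 stated directly, yet also tank-11 < tank-9 < tank-3 by chaining the others — so tank-11 < tank-3. Contradiction.

inconsistent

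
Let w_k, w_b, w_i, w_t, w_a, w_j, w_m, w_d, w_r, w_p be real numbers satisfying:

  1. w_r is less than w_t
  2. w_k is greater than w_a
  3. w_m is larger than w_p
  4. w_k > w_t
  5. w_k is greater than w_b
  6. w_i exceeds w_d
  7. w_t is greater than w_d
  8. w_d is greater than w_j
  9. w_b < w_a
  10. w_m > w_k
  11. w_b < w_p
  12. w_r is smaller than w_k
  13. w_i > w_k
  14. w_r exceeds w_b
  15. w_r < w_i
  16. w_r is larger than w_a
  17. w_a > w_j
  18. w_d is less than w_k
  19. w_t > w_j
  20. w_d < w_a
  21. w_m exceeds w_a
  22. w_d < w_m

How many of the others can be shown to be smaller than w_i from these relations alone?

From w_i the given relations immediately reach w_d, w_r, w_k.
From those, w_b, w_j, w_a, w_t — 7 in total.
No other element is forced below w_i by the given relations, so the count is 7.

7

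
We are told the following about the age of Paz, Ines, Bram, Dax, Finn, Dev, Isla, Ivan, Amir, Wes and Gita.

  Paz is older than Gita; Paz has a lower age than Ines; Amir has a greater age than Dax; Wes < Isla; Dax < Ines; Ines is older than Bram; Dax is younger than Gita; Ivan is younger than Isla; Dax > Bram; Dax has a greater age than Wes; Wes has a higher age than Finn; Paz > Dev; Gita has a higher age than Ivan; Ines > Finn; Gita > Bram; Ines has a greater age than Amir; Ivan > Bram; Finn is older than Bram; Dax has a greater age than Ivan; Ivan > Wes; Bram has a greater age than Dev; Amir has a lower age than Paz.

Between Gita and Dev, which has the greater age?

Gita

The relevant relations are Dev < Bram; Bram < Finn; Finn < Wes; Wes < Ivan; Ivan < Dax; Dax < Gita.
Together: Dev < Bram < Finn < Wes < Ivan < Dax < Gita.
So Dev < Gita; Gita is the older of the two.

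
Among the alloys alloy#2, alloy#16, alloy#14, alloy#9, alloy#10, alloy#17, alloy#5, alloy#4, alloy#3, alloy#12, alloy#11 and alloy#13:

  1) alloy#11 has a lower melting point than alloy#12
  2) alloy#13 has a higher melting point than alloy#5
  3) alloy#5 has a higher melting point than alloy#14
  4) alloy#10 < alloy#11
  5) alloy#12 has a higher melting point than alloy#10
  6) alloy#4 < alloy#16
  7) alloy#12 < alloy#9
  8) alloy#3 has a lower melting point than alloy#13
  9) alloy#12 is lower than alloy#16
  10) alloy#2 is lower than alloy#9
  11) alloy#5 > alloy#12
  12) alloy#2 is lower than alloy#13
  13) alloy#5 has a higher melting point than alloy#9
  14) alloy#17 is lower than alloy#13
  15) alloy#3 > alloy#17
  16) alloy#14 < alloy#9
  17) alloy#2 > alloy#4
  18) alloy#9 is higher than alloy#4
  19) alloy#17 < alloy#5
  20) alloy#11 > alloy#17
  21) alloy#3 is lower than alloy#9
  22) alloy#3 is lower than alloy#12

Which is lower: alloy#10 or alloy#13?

The relevant relations are alloy#10 < alloy#11; alloy#11 < alloy#12; alloy#12 < alloy#9; alloy#9 < alloy#5; alloy#5 < alloy#13.
Chaining these gives alloy#10 < alloy#11 < alloy#12 < alloy#9 < alloy#5 < alloy#13.
So alloy#10 < alloy#13; alloy#10 is the lower of the two.

alloy#10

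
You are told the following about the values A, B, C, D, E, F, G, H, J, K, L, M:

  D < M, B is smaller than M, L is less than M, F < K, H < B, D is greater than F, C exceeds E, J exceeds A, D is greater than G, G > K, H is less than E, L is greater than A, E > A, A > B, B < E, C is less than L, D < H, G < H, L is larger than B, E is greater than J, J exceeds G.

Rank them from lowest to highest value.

Each adjacent pair is fixed by a given relation: F < K; K < G; G < D; D < H; H < B; B < A; A < J; J < E; E < C; C < L; L < M. Chaining them end to end gives the full order.

F < K < G < D < H < B < A < J < E < C < L < M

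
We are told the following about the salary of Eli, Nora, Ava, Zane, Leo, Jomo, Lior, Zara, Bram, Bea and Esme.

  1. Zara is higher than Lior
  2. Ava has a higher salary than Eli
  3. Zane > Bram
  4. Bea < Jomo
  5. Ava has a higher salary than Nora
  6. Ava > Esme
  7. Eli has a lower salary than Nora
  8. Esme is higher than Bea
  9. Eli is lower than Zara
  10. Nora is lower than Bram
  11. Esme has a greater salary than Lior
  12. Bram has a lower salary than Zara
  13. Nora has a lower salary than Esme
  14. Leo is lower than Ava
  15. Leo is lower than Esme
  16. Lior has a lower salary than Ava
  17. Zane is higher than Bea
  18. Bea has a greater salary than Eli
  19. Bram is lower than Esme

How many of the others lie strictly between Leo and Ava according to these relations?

1

Chaining upward from Leo reaches: Esme.
Chaining downward from Ava reaches: Eli, Nora, Bea, Bram, Lior, Esme.
Strictly between Leo and Ava are those in both lists: Esme — 1 element.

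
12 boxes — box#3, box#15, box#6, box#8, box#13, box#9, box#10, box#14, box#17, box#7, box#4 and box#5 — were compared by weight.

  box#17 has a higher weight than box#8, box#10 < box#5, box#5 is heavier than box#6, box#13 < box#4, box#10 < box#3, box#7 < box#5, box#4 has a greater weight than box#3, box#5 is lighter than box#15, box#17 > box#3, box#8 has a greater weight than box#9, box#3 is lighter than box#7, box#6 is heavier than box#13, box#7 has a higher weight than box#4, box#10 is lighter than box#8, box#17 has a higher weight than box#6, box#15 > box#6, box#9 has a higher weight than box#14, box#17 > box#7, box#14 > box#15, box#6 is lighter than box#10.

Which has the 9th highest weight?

Chaining the given pairs: box#13 < box#6 < box#10 < box#3 < box#4 < box#7 < box#5 < box#15 < box#14 < box#9 < box#8 < box#17.
The 9th largest is box#3.

box#3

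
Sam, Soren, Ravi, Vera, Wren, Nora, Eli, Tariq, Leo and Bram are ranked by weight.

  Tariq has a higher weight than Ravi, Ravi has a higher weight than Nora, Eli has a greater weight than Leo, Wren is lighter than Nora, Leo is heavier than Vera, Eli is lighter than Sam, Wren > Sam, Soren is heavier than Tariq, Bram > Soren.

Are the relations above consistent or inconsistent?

consistent

The single ordering Vera < Leo < Eli < Sam < Wren < Nora < Ravi < Tariq < Soren < Bram satisfies every listed relation, so no contradiction arises.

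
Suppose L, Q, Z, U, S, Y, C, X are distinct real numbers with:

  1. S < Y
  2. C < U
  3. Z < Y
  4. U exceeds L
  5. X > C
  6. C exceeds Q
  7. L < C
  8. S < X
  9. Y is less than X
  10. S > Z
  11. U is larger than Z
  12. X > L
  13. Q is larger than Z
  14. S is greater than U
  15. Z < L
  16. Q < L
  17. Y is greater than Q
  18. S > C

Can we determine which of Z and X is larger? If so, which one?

X

Z < L and L < C give Z < C.
With C < U: Z < L < C < U.
Then U < S extends the chain to S.
Then S < Y extends the chain to Y.
With Y < X: Z < L < C < U < S < Y < X.
So X is larger.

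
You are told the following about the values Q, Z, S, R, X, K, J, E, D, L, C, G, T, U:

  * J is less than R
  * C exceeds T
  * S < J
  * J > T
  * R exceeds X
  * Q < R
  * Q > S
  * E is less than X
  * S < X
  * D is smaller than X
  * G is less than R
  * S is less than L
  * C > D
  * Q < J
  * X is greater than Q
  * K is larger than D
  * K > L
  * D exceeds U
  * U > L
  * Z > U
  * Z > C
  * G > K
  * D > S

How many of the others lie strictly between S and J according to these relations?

1

The relations place S below J. An element lies strictly between them when it is forced above S and also forced below J.
Above S: {L, U, Q, D, C, K, Z, X, G, R}. Below J: {T, Q}.
Intersection: {Q} — 1.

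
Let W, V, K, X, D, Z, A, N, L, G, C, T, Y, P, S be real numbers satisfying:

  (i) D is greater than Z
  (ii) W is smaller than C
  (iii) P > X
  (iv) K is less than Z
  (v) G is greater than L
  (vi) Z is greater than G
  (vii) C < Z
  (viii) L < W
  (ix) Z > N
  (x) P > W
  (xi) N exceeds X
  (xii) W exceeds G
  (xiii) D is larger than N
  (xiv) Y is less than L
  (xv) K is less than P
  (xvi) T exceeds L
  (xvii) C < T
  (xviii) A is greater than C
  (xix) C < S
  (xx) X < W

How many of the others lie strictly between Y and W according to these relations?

2

The relations place Y below W. An element lies strictly between them when it is forced above Y and also forced below W.
Above Y: {L, G, C, Z, A, D, T, S, P}. Below W: {X, L, G}.
Intersection: {L, G} — 2.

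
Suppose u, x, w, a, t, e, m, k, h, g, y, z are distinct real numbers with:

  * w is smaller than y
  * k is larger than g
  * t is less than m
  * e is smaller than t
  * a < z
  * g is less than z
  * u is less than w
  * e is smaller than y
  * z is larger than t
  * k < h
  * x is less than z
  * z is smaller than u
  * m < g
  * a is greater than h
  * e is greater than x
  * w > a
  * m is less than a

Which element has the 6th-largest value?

h

The consecutive relations fix a unique order: x < e < t < m < g < k < h < a < z < u < w < y.
Counting 6 from the largest end gives h.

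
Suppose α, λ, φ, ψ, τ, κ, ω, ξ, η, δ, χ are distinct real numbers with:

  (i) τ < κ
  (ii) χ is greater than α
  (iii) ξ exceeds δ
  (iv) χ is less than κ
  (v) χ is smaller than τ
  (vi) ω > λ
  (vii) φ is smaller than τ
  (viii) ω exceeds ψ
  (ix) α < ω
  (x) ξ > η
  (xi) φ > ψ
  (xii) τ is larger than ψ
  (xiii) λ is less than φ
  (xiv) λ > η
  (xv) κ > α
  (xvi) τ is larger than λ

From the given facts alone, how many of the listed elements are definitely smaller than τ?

6

From τ the given relations immediately reach λ, ψ, φ, χ.
From those, η, α — 6 in total.
Nothing else is reachable below τ; 6 in all.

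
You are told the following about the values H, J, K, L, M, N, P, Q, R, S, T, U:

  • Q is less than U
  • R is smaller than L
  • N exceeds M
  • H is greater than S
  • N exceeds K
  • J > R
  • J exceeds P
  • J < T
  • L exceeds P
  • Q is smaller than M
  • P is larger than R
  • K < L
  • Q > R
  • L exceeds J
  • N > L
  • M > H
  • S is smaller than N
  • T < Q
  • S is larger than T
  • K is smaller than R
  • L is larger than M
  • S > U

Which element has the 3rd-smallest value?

P

Piecing the relations together gives one ordering: K < R < P < J < T < Q < U < S < H < M < L < N.
Counting 3 from the smallest end gives P.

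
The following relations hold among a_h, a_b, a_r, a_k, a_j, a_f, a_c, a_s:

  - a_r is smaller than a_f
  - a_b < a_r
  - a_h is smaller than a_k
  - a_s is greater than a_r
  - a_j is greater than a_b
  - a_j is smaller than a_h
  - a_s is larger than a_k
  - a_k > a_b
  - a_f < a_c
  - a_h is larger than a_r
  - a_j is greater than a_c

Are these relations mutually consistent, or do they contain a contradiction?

Every relation is compatible with a_b < a_r < a_f < a_c < a_j < a_h < a_k < a_s; the set is consistent.

consistent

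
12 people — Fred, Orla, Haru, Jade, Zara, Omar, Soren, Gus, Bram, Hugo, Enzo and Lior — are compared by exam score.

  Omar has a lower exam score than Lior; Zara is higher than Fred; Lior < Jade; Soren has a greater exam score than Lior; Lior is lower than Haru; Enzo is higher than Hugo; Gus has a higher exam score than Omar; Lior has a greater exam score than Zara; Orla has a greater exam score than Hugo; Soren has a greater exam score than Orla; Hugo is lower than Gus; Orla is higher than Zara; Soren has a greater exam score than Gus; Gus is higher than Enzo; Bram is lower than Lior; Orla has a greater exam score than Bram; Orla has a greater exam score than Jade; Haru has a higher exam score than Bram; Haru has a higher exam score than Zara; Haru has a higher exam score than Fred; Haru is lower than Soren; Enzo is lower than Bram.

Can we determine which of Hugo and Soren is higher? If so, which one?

Soren

Hugo < Enzo and Enzo < Bram give Hugo < Bram.
Then Bram < Lior extends the chain to Lior.
Then Lior < Jade extends the chain to Jade.
With Jade < Orla: Hugo < Enzo < Bram < Lior < Jade < Orla.
Then Orla < Soren extends the chain to Soren.
So Soren is higher.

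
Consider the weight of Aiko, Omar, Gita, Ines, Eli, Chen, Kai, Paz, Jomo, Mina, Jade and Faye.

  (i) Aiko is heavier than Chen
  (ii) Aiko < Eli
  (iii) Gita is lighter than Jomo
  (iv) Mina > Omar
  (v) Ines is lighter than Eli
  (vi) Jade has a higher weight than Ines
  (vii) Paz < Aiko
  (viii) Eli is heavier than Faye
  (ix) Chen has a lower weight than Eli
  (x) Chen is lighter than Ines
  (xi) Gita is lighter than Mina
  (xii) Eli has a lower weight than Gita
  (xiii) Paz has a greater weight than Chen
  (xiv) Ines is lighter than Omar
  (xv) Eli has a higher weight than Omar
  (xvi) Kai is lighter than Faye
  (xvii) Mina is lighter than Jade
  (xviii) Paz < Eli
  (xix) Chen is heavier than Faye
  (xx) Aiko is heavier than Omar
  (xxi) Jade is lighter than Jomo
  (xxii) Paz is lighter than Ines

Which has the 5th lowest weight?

Piecing the relations together gives one ordering: Kai < Faye < Chen < Paz < Ines < Omar < Aiko < Eli < Gita < Mina < Jade < Jomo.
The 5th smallest is Ines.

Ines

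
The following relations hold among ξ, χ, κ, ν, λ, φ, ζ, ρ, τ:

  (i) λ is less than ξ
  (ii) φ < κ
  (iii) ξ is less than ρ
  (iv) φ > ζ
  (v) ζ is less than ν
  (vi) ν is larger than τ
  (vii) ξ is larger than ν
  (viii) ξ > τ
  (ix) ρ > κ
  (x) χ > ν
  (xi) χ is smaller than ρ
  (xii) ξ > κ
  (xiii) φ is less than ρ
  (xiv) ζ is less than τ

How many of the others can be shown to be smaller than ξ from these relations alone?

Directly below ξ: τ, ν, κ, λ.
One step further: ζ, φ (6 so far).
No other element is forced below ξ by the given relations, so the count is 6.

6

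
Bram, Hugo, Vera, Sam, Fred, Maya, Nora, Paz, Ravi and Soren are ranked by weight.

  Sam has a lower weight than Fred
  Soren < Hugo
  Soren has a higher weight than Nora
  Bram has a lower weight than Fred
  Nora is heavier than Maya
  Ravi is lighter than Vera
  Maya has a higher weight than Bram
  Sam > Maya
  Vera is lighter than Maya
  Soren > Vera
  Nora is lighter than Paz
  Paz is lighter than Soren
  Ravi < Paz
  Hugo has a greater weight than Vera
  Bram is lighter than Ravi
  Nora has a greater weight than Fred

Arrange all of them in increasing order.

Each adjacent pair is fixed by a given relation: Bram < Ravi; Ravi < Vera; Vera < Maya; Maya < Sam; Sam < Fred; Fred < Nora; Nora < Paz; Paz < Soren; Soren < Hugo. Chaining them end to end gives the full order.

Bram < Ravi < Vera < Maya < Sam < Fred < Nora < Paz < Soren < Hugo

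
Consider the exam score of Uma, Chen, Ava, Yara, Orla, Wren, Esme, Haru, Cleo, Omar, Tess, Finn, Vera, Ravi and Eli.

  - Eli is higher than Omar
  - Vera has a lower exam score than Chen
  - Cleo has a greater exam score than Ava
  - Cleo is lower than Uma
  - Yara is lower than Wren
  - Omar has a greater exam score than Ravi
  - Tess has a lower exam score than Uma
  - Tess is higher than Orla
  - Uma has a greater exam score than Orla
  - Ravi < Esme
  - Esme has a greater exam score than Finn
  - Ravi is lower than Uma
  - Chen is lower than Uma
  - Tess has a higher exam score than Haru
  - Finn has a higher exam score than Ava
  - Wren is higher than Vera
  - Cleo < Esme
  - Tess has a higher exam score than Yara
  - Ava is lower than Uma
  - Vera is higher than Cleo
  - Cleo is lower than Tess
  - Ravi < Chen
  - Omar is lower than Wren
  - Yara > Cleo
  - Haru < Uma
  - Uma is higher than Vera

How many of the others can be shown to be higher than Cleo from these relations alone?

From Cleo the given relations immediately reach Vera, Yara, Esme, Tess, Uma.
From those, Wren, Chen — 7 in total.
No other element is forced above Cleo by the given relations, so the count is 7.

7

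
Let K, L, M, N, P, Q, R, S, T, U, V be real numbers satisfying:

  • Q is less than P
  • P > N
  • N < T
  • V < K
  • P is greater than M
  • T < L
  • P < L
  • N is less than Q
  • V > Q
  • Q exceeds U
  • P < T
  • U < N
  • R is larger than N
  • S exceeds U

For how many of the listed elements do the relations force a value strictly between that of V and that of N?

Chaining upward from N reaches: Q, P, T, L, R, K.
Chaining downward from V reaches: U, Q.
Strictly between N and V are those in both lists: Q — 1 element.

1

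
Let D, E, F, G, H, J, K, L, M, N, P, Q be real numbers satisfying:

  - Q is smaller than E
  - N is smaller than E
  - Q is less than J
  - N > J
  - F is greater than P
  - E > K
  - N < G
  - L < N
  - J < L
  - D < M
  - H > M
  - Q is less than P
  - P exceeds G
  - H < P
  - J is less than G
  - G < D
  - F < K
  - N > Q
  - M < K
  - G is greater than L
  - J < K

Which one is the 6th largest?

M

Chaining the given pairs: Q < J < L < N < G < D < M < H < P < F < K < E.
Counting 6 from the largest end gives M.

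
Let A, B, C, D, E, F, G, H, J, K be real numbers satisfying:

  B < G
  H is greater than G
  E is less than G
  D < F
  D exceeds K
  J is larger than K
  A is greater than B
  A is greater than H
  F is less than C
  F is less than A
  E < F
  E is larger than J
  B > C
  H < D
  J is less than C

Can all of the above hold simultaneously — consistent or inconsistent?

inconsistent

Chaining the given relations yields G < H < D < F < C < B, so G < B. But one relation states B < G. These cannot both hold.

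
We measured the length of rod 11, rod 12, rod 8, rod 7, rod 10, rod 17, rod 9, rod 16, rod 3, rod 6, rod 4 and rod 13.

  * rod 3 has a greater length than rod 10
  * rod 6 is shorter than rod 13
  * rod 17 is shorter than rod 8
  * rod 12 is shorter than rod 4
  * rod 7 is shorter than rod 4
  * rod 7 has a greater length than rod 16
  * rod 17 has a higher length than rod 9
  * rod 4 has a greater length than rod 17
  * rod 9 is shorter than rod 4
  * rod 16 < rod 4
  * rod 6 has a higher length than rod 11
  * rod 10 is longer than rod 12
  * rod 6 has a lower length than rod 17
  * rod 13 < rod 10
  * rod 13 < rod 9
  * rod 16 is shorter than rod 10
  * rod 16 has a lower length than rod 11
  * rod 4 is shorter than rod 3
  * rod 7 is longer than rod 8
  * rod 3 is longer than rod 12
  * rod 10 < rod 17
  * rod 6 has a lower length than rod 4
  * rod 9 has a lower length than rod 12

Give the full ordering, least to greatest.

rod 16 < rod 11 < rod 6 < rod 13 < rod 9 < rod 12 < rod 10 < rod 17 < rod 8 < rod 7 < rod 4 < rod 3

The consecutive links are each given: rod 16 < rod 11; rod 11 < rod 6; rod 6 < rod 13; rod 13 < rod 9; rod 9 < rod 12; rod 12 < rod 10; rod 10 < rod 17; rod 17 < rod 8; rod 8 < rod 7; rod 7 < rod 4; rod 4 < rod 3.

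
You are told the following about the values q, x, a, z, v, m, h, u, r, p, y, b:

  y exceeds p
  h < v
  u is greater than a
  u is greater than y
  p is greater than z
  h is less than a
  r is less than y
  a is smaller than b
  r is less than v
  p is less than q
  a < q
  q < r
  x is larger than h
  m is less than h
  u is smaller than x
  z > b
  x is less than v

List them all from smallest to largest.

m < h < a < b < z < p < q < r < y < u < x < v

The consecutive links are each given: m < h; h < a; a < b; b < z; z < p; p < q; q < r; r < y; y < u; u < x; x < v.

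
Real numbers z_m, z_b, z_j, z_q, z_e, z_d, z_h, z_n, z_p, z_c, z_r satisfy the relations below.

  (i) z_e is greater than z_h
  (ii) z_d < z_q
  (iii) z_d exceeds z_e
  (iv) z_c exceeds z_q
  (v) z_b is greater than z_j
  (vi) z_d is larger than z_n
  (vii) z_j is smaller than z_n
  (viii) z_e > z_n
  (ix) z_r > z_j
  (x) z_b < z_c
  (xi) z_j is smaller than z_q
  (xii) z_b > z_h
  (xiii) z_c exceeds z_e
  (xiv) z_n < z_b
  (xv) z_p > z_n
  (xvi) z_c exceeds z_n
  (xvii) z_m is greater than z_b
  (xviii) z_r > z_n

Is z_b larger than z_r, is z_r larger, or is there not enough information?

undetermined

Following every chain through z_r: below z_r we get z_j, z_n.
z_b is not reached, and no chain runs the other way from z_b to z_r.
So the given relations leave the order of z_r and z_b undetermined.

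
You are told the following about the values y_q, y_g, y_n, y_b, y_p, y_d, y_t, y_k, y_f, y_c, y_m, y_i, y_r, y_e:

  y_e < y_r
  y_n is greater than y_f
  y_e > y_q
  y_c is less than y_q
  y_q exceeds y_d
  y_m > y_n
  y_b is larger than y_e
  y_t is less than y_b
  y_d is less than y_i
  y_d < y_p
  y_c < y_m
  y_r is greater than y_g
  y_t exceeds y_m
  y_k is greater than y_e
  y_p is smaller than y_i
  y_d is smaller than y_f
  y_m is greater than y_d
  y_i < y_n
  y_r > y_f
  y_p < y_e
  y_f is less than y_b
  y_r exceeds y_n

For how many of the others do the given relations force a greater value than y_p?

8

The elements the relations force above y_p are y_i, y_n, y_e, y_m, y_t, y_r, y_k, y_b — no chain reaches any other.
That is 8.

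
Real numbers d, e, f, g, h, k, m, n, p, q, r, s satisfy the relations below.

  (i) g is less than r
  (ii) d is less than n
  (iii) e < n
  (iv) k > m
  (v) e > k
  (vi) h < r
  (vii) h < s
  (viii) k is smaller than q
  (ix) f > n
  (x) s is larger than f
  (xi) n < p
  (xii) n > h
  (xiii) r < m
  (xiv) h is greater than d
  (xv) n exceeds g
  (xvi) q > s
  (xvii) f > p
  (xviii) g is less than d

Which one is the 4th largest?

p

Chaining the given pairs: g < d < h < r < m < k < e < n < p < f < s < q.
The 4th largest is p.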